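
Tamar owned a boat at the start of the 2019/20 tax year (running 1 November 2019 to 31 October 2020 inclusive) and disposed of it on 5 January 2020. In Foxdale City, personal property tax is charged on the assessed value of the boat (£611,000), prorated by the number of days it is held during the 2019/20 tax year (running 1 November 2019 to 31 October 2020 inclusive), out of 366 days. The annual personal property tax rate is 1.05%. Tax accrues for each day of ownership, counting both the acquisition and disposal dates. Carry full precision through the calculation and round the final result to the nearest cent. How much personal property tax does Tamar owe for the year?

£1,156.89

Days held (1 November 2019 – 5 January 2020): 66 out of 366
Tax = £611,000 × 1.05% × 66/366 = £1,156.8934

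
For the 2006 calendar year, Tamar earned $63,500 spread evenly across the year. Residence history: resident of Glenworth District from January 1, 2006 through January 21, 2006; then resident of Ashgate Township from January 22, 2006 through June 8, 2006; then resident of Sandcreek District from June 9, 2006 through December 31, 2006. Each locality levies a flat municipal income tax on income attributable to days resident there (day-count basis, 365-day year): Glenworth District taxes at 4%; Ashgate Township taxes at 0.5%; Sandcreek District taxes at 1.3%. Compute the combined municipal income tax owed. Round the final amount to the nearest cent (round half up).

Glenworth District, January 1 – January 21, 2006: 21 days → $63,500 × 4% × 21/365 = $146.1370
Ashgate Township, January 22 – June 8, 2006: 138 days → $63,500 × 0.5% × 138/365 = $120.0411
Sandcreek District, June 9 – December 31, 2006: 206 days → $63,500 × 1.3% × 206/365 = $465.8986
Total = $732.0767

$732.08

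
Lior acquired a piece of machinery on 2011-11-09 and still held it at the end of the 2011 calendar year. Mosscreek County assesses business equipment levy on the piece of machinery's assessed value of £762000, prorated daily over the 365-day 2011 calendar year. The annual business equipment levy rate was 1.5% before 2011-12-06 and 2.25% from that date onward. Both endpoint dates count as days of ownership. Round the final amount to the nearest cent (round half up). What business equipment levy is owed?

2011-11-09 to 2011-12-05: 27 days at 1.5% → £762000 × 1.5% × 27/365 = £845.5068
2011-12-06 to 2011-12-31: 26 days at 2.25% → £762000 × 2.25% × 26/365 = £1221.2877
Total = £2066.7945

£2066.79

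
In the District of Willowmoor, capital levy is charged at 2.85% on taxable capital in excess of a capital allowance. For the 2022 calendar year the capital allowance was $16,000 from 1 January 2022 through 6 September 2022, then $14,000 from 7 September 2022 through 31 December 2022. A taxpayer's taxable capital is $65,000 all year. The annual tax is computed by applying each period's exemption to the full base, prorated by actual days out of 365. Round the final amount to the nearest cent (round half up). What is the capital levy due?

1 January – 6 September 2022: 249 days, exemption $16,000 → ($65,000 − $16,000) × 2.85% × 249/365 = $952.6808
7 September – 31 December 2022: 116 days, exemption $14,000 → ($65,000 − $14,000) × 2.85% × 116/365 = $461.9342
Total = $1,414.6151

$1,414.62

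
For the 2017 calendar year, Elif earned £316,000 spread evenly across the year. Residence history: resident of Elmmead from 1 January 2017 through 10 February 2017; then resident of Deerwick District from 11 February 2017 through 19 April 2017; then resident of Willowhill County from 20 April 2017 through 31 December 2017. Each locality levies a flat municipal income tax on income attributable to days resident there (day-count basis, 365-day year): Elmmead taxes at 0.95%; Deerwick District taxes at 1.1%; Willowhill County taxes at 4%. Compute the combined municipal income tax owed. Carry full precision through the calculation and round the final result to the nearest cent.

Elmmead, 1 January – 10 February 2017: 41 days → £316,000 × 0.95% × 41/365 = £337.2110
Deerwick District, 11 February – 19 April 2017: 68 days → £316,000 × 1.1% × 68/365 = £647.5836
Willowhill County, 20 April – 31 December 2017: 256 days → £316,000 × 4% × 256/365 = £8,865.3151
Total = £9,850.1096

£9,850.11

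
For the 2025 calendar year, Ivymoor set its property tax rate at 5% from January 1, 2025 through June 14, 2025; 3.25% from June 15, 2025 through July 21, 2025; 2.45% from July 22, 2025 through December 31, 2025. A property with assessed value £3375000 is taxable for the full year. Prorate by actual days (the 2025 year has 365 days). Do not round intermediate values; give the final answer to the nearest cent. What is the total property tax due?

January 1 – June 14, 2025: 165 days at 5% → £3375000 × 5% × 165/365 = £76284.2466
June 15 – July 21, 2025: 37 days at 3.25% → £3375000 × 3.25% × 37/365 = £11119.0068
July 22 – December 31, 2025: 163 days at 2.45% → £3375000 × 2.45% × 163/365 = £36926.1986
Total = £124329.4521

£124329.45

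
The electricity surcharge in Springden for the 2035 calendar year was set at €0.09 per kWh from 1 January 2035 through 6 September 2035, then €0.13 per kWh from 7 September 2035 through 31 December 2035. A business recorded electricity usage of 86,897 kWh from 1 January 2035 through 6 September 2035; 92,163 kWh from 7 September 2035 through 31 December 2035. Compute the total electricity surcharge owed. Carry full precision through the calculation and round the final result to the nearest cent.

1 January – 6 September 2035: 86,897 kWh at €0.09/kWh → €7,820.73
7 September – 31 December 2035: 92,163 kWh at €0.13/kWh → €11,981.19

€19,801.92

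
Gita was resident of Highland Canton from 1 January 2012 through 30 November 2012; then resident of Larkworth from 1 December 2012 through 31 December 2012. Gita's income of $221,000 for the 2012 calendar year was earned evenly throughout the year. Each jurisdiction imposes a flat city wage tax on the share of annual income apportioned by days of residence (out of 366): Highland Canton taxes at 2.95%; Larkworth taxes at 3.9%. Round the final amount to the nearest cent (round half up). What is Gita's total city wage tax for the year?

Highland Canton, 1 January – 30 November 2012: 335 days → $221,000 × 2.95% × 335/366 = $5,967.3019
Larkworth, 1 December – 31 December 2012: 31 days → $221,000 × 3.9% × 31/366 = $730.0246
Total = $6,697.3265

$6,697.33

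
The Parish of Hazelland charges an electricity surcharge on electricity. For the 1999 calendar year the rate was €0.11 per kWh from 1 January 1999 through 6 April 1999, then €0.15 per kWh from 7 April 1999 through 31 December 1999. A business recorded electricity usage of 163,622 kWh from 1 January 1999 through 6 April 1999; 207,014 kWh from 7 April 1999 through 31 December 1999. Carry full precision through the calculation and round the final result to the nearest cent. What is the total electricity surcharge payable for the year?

1 January – 6 April 1999: 163,622 kWh at €0.11/kWh → €17998.42
7 April – 31 December 1999: 207,014 kWh at €0.15/kWh → €31052.10

€49050.52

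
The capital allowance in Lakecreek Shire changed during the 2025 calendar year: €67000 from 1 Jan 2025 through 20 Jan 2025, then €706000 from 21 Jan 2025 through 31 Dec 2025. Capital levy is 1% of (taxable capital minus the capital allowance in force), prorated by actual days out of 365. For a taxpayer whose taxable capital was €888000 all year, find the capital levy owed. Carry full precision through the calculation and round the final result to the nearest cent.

€2170.14

1 Jan – 20 Jan 2025: 20 days, exemption €67000 → (€888000 − €67000) × 1% × 20/365 = €449.8630
21 Jan – 31 Dec 2025: 345 days, exemption €706000 → (€888000 − €706000) × 1% × 345/365 = €1720.2740
Total = €2170.1370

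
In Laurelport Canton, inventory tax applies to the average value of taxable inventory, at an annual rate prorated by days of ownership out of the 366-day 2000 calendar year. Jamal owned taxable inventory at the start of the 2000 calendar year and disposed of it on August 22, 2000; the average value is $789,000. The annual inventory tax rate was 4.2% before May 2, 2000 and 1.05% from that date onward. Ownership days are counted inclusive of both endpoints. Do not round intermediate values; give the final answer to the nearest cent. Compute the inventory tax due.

January 1 – May 1, 2000: 122 days at 4.2% → $789,000 × 4.2% × 122/366 = $11,046.0000
May 2 – August 22, 2000: 113 days at 1.05% → $789,000 × 1.05% × 113/366 = $2,557.7828
Total = $13,603.7828

$13,603.78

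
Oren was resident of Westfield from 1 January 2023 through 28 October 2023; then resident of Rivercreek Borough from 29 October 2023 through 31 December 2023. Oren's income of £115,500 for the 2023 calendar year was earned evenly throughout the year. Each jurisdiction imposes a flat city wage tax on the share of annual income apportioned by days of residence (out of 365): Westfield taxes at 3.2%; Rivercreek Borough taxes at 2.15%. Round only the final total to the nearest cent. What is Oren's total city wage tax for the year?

Westfield, 1 January – 28 October 2023: 301 days → £115,500 × 3.2% × 301/365 = £3,047.9342
Rivercreek Borough, 29 October – 31 December 2023: 64 days → £115,500 × 2.15% × 64/365 = £435.4192
Total = £3,483.3534

£3,483.35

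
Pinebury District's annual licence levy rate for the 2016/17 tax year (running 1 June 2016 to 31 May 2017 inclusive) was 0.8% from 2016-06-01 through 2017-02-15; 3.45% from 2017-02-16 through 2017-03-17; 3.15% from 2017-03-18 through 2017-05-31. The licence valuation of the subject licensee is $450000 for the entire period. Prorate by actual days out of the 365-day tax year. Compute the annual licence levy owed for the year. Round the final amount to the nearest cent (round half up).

2016-06-01 to 2017-02-15: 260 days at 0.8% → $450000 × 0.8% × 260/365 = $2564.3836
2017-02-16 to 2017-03-17: 30 days at 3.45% → $450000 × 3.45% × 30/365 = $1276.0274
2017-03-18 to 2017-05-31: 75 days at 3.15% → $450000 × 3.15% × 75/365 = $2912.6712
Total = $6753.0822

$6753.08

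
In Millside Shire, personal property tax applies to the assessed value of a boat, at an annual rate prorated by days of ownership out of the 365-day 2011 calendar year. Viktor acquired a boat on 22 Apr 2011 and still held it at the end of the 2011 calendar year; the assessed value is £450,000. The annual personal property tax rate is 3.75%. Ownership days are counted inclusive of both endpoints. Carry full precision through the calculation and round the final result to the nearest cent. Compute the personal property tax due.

Days held (22 Apr – 31 Dec 2011): 254 out of 365
Tax = £450,000 × 3.75% × 254/365 = £11,743.1507

£11,743.15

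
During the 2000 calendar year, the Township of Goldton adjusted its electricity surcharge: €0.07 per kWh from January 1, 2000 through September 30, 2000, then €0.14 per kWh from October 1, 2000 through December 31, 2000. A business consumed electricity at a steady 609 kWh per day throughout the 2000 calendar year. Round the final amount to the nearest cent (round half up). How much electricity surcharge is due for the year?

January 1 – September 30, 2000: 274 days × 609 kWh/day = 166,866 kWh at €0.07/kWh → €11,680.62
October 1 – December 31, 2000: 92 days × 609 kWh/day = 56,028 kWh at €0.14/kWh → €7,843.92

€19,524.54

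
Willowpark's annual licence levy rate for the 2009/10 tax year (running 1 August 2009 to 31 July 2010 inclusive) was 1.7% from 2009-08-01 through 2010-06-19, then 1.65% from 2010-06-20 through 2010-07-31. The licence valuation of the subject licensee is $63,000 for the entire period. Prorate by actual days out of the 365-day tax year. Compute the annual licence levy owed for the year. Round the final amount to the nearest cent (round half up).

$1,067.38

2009-08-01 to 2010-06-19: 323 days at 1.7% → $63,000 × 1.7% × 323/365 = $947.7616
2010-06-20 to 2010-07-31: 42 days at 1.65% → $63,000 × 1.65% × 42/365 = $119.6137
Total = $1,067.3753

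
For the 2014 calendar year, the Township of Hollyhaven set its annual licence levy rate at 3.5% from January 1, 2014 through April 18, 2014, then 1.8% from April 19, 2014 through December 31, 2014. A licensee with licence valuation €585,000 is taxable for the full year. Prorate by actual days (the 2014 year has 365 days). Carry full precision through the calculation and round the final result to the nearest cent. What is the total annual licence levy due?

January 1 – April 18, 2014: 108 days at 3.5% → €585,000 × 3.5% × 108/365 = €6,058.3562
April 19 – December 31, 2014: 257 days at 1.8% → €585,000 × 1.8% × 257/365 = €7,414.2740
Total = €13,472.6301

€13,472.63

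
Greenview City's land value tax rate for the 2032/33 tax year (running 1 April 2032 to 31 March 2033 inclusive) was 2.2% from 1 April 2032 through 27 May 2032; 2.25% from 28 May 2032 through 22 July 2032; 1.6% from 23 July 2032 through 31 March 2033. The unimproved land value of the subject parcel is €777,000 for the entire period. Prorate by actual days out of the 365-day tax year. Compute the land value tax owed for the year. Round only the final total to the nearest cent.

€13,934.91

1 April – 27 May 2032: 57 days at 2.2% → €777,000 × 2.2% × 57/365 = €2,669.4740
28 May – 22 July 2032: 56 days at 2.25% → €777,000 × 2.25% × 56/365 = €2,682.2466
23 July 2032 – 31 March 2033: 252 days at 1.6% → €777,000 × 1.6% × 252/365 = €8,583.1890
Total = €13,934.9096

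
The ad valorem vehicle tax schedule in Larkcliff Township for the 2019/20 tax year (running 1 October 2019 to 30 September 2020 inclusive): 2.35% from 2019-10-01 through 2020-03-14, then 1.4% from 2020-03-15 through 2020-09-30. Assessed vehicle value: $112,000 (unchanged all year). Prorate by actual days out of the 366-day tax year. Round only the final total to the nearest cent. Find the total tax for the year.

$2,050.58

2019-10-01 to 2020-03-14: 166 days at 2.35% → $112,000 × 2.35% × 166/366 = $1,193.7486
2020-03-15 to 2020-09-30: 200 days at 1.4% → $112,000 × 1.4% × 200/366 = $856.8306
Total = $2,050.5792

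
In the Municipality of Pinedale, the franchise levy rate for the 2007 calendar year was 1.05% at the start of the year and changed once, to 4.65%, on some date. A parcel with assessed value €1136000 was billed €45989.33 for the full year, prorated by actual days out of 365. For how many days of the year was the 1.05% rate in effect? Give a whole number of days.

Let d = days at the first rate; then 365 − d days at the second rate.
€1136000 × [1.05%·d + 4.65%·(365−d)] / 365 = €45989.33
Solving gives d = 61, so the new rate took effect on 3 March 2007.

61 days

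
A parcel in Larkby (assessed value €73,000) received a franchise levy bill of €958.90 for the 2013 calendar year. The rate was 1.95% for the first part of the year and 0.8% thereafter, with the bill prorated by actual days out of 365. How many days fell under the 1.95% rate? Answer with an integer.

Let d = days at the first rate; then 365 − d days at the second rate.
€73,000 × [1.95%·d + 0.8%·(365−d)] / 365 = €958.90
Solving gives d = 163, so the new rate took effect on June 13, 2013.

163 days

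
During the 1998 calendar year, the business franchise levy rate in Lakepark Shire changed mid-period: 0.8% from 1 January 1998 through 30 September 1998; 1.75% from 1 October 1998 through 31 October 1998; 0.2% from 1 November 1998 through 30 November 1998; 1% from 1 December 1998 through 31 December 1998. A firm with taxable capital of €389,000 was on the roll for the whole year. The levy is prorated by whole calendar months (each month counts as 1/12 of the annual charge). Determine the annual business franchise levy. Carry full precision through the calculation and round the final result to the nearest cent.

1 January – 30 September 1998: 9 months at 0.8% → €389,000 × 0.8% × 9/12 = €2,334.0000
1 October – 31 October 1998: 1 month at 1.75% → €389,000 × 1.75% × 1/12 = €567.2917
1 November – 30 November 1998: 1 month at 0.2% → €389,000 × 0.2% × 1/12 = €64.8333
1 December – 31 December 1998: 1 month at 1% → €389,000 × 1% × 1/12 = €324.1667
Total = €3,290.2917

€3,290.29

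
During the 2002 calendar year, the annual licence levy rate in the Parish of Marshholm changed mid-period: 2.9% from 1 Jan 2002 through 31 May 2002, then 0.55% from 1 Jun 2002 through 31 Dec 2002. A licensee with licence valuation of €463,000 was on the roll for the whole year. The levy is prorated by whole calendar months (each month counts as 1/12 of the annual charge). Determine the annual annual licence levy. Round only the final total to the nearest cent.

1 Jan – 31 May 2002: 5 months at 2.9% → €463,000 × 2.9% × 5/12 = €5,594.5833
1 Jun – 31 Dec 2002: 7 months at 0.55% → €463,000 × 0.55% × 7/12 = €1,485.4583
Total = €7,080.0417

€7,080.04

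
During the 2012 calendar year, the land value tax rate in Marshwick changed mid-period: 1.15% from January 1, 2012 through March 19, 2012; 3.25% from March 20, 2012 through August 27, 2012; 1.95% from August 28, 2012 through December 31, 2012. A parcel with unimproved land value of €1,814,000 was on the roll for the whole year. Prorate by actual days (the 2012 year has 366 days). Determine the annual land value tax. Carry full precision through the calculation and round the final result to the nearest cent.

€42,614.13

January 1 – March 19, 2012: 79 days at 1.15% → €1,814,000 × 1.15% × 79/366 = €4,502.7842
March 20 – August 27, 2012: 161 days at 3.25% → €1,814,000 × 3.25% × 161/366 = €25,933.7568
August 28 – December 31, 2012: 126 days at 1.95% → €1,814,000 × 1.95% × 126/366 = €12,177.5902
Total = €42,614.1311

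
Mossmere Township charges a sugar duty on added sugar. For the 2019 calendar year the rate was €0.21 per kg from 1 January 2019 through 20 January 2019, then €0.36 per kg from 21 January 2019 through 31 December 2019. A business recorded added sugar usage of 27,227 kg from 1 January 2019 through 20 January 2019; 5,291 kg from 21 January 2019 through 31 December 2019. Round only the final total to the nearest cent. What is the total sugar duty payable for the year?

€7,622.43

1 January – 20 January 2019: 27,227 kg at €0.21/kg → €5,717.67
21 January – 31 December 2019: 5,291 kg at €0.36/kg → €1,904.76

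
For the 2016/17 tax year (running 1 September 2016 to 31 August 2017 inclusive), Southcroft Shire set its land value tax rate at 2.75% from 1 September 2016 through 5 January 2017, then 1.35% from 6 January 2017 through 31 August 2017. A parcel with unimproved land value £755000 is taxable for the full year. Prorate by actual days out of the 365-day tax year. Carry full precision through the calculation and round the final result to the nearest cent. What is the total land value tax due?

£13870.28

1 September 2016 – 5 January 2017: 127 days at 2.75% → £755000 × 2.75% × 127/365 = £7224.2123
6 January – 31 August 2017: 238 days at 1.35% → £755000 × 1.35% × 238/365 = £6646.0685
Total = £13870.2808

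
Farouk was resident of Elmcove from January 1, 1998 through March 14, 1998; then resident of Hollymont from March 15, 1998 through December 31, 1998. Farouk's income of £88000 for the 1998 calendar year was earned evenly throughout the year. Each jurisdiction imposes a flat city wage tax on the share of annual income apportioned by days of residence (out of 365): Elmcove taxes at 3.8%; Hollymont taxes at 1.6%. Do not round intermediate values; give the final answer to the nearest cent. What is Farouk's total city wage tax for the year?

£1795.20

Elmcove, January 1 – March 14, 1998: 73 days → £88000 × 3.8% × 73/365 = £668.8000
Hollymont, March 15 – December 31, 1998: 292 days → £88000 × 1.6% × 292/365 = £1126.4000
Total = £1795.2000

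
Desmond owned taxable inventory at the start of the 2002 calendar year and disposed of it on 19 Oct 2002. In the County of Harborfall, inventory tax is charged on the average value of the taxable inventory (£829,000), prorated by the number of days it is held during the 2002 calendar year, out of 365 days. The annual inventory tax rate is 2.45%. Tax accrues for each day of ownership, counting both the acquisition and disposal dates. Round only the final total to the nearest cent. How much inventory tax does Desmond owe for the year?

Days held (1 Jan – 19 Oct 2002): 292 out of 365
Tax = £829,000 × 2.45% × 292/365 = £16,248.4000

£16,248.40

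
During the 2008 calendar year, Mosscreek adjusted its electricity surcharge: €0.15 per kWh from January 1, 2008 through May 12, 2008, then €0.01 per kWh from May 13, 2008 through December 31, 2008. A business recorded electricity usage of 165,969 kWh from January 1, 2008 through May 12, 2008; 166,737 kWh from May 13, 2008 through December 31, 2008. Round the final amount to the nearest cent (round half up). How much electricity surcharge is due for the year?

January 1 – May 12, 2008: 165,969 kWh at €0.15/kWh → €24895.35
May 13 – December 31, 2008: 166,737 kWh at €0.01/kWh → €1667.37

€26562.72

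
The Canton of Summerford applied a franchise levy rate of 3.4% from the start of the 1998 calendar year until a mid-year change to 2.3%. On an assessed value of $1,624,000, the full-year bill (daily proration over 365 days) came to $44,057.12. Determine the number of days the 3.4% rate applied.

Let d = days at the first rate; then 365 − d days at the second rate.
$1,624,000 × [3.4%·d + 2.3%·(365−d)] / 365 = $44,057.12
Solving gives d = 137, so the new rate took effect on 18 May 1998.

137 days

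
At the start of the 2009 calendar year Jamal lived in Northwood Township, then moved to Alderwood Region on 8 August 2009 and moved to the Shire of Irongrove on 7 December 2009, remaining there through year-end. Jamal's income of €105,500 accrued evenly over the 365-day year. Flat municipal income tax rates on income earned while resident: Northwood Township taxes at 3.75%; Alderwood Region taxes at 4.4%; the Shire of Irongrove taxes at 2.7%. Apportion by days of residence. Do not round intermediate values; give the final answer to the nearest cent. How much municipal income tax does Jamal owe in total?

€4,107.71

Northwood Township, 1 January – 7 August 2009: 219 days → €105,500 × 3.75% × 219/365 = €2,373.7500
Alderwood Region, 8 August – 6 December 2009: 121 days → €105,500 × 4.4% × 121/365 = €1,538.8548
The Shire of Irongrove, 7 December – 31 December 2009: 25 days → €105,500 × 2.7% × 25/365 = €195.1027
Total = €4,107.7075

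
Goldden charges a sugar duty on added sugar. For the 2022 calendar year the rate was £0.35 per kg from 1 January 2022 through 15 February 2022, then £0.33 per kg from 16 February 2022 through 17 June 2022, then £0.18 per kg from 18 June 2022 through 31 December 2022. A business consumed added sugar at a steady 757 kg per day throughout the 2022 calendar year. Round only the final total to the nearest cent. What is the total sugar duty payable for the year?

£69507.74

1 January – 15 February 2022: 46 days × 757 kg/day = 34,822 kg at £0.35/kg → £12187.70
16 February – 17 June 2022: 122 days × 757 kg/day = 92,354 kg at £0.33/kg → £30476.82
18 June – 31 December 2022: 197 days × 757 kg/day = 149,129 kg at £0.18/kg → £26843.22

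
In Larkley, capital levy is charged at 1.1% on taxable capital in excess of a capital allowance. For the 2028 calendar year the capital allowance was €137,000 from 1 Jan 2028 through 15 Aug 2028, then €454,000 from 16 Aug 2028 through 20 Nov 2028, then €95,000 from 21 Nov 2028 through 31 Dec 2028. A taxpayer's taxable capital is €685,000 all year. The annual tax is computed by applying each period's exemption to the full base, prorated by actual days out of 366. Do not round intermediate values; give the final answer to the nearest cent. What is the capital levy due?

1 Jan – 15 Aug 2028: 228 days, exemption €137,000 → (€685,000 − €137,000) × 1.1% × 228/366 = €3,755.1475
16 Aug – 20 Nov 2028: 97 days, exemption €454,000 → (€685,000 − €454,000) × 1.1% × 97/366 = €673.4344
21 Nov – 31 Dec 2028: 41 days, exemption €95,000 → (€685,000 − €95,000) × 1.1% × 41/366 = €727.0219
Total = €5,155.6038

€5,155.60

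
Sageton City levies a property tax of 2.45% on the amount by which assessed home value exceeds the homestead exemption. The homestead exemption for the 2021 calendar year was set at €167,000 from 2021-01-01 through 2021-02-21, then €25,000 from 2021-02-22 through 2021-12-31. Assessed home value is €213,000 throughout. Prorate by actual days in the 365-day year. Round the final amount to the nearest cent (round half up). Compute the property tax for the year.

2021-01-01 to 2021-02-21: 52 days, exemption €167,000 → (€213,000 − €167,000) × 2.45% × 52/365 = €160.5589
2021-02-22 to 2021-12-31: 313 days, exemption €25,000 → (€213,000 − €25,000) × 2.45% × 313/365 = €3,949.8027
Total = €4,110.3616

€4,110.36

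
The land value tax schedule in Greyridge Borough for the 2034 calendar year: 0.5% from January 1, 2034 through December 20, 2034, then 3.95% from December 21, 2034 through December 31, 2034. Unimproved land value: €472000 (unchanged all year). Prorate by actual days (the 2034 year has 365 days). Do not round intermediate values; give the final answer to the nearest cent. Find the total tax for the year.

January 1 – December 20, 2034: 354 days at 0.5% → €472000 × 0.5% × 354/365 = €2288.8767
December 21 – December 31, 2034: 11 days at 3.95% → €472000 × 3.95% × 11/365 = €561.8740
Total = €2850.7507

€2850.75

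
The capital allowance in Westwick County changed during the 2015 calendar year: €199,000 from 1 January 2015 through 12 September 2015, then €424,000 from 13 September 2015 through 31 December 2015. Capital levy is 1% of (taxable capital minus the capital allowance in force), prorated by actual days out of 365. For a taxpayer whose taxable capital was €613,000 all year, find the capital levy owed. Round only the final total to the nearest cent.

1 January – 12 September 2015: 255 days, exemption €199,000 → (€613,000 − €199,000) × 1% × 255/365 = €2,892.3288
13 September – 31 December 2015: 110 days, exemption €424,000 → (€613,000 − €424,000) × 1% × 110/365 = €569.5890
Total = €3,461.9178

€3,461.92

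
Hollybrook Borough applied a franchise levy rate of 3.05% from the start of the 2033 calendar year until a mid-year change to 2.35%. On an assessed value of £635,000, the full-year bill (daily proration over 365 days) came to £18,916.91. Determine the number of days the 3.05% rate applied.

328 days

Let d = days at the first rate; then 365 − d days at the second rate.
£635,000 × [3.05%·d + 2.35%·(365−d)] / 365 = £18,916.91
Solving gives d = 328, so the new rate took effect on November 25, 2033.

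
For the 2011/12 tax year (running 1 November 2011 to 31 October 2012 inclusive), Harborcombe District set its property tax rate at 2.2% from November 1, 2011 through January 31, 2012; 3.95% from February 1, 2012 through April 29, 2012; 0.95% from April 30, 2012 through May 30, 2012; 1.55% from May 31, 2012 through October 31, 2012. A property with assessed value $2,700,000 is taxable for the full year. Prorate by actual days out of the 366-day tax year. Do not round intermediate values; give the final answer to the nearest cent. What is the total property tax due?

November 1, 2011 – January 31, 2012: 92 days at 2.2% → $2,700,000 × 2.2% × 92/366 = $14,931.1475
February 1 – April 29, 2012: 89 days at 3.95% → $2,700,000 × 3.95% × 89/366 = $25,934.0164
April 30 – May 30, 2012: 31 days at 0.95% → $2,700,000 × 0.95% × 31/366 = $2,172.5410
May 31 – October 31, 2012: 154 days at 1.55% → $2,700,000 × 1.55% × 154/366 = $17,609.0164
Total = $60,646.7213

$60,646.72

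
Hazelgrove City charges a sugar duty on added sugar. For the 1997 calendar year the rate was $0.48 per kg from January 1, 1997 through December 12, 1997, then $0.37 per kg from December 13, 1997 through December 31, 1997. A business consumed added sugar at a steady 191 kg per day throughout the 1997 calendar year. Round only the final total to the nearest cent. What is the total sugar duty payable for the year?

$33,064.01

January 1 – December 12, 1997: 346 days × 191 kg/day = 66,086 kg at $0.48/kg → $31,721.28
December 13 – December 31, 1997: 19 days × 191 kg/day = 3,629 kg at $0.37/kg → $1,342.73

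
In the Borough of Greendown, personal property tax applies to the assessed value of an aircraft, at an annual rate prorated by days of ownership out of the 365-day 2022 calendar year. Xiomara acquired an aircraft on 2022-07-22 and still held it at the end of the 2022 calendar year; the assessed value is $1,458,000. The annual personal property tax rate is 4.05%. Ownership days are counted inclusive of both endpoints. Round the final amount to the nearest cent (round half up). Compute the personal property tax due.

Days held (2022-07-22 to 2022-12-31): 163 out of 365
Tax = $1,458,000 × 4.05% × 163/365 = $26,369.8274

$26,369.83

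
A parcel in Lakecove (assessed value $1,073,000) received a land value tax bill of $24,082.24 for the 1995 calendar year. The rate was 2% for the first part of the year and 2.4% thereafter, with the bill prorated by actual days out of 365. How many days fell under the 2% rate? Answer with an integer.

142 days

Let d = days at the first rate; then 365 − d days at the second rate.
$1,073,000 × [2%·d + 2.4%·(365−d)] / 365 = $24,082.24
Solving gives d = 142, so the new rate took effect on 23 May 1995.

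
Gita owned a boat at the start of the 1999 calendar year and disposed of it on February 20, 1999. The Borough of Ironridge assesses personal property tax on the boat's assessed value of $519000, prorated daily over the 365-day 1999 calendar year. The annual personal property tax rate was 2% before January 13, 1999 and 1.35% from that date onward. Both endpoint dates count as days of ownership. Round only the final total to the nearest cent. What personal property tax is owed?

January 1 – January 12, 1999: 12 days at 2% → $519000 × 2% × 12/365 = $341.2603
January 13 – February 20, 1999: 39 days at 1.35% → $519000 × 1.35% × 39/365 = $748.6397
Total = $1089.9000

$1089.90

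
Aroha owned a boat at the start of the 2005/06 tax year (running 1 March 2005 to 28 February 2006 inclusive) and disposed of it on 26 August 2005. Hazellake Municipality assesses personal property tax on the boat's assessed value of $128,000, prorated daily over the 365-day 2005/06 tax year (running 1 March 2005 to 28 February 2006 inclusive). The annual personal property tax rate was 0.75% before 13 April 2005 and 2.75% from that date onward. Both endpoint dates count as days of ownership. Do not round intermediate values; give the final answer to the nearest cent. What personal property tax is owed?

1 March – 12 April 2005: 43 days at 0.75% → $128,000 × 0.75% × 43/365 = $113.0959
13 April – 26 August 2005: 136 days at 2.75% → $128,000 × 2.75% × 136/365 = $1,311.5616
Total = $1,424.6575

$1,424.66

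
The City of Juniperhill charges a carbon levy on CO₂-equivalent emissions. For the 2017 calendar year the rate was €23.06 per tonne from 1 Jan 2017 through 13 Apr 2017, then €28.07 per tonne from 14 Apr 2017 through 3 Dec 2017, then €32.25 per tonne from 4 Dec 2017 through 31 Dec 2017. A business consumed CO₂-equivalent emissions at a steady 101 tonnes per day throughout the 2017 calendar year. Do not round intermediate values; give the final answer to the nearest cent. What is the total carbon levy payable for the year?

€994,502.56

1 Jan – 13 Apr 2017: 103 days × 101 tonnes/day = 10,403 tonnes at €23.06/tonne → €239,893.18
14 Apr – 3 Dec 2017: 234 days × 101 tonnes/day = 23,634 tonnes at €28.07/tonne → €663,406.38
4 Dec – 31 Dec 2017: 28 days × 101 tonnes/day = 2,828 tonnes at €32.25/tonne → €91,203.00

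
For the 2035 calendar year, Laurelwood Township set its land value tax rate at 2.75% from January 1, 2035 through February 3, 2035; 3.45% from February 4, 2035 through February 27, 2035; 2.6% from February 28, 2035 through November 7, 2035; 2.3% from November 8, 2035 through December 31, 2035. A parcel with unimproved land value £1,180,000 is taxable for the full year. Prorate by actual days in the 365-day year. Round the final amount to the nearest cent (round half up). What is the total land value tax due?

£30,980.66

January 1 – February 3, 2035: 34 days at 2.75% → £1,180,000 × 2.75% × 34/365 = £3,022.7397
February 4 – February 27, 2035: 24 days at 3.45% → £1,180,000 × 3.45% × 24/365 = £2,676.8219
February 28 – November 7, 2035: 253 days at 2.6% → £1,180,000 × 2.6% × 253/365 = £21,265.8630
November 8 – December 31, 2035: 54 days at 2.3% → £1,180,000 × 2.3% × 54/365 = £4,015.2329
Total = £30,980.6575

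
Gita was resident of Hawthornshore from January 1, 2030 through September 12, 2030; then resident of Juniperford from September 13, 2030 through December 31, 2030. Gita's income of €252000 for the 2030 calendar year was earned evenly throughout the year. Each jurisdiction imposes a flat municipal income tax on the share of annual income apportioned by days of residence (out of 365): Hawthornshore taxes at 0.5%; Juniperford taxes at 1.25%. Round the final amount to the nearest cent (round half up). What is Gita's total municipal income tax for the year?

Hawthornshore, January 1 – September 12, 2030: 255 days → €252000 × 0.5% × 255/365 = €880.2740
Juniperford, September 13 – December 31, 2030: 110 days → €252000 × 1.25% × 110/365 = €949.3151
Total = €1829.5890

€1829.59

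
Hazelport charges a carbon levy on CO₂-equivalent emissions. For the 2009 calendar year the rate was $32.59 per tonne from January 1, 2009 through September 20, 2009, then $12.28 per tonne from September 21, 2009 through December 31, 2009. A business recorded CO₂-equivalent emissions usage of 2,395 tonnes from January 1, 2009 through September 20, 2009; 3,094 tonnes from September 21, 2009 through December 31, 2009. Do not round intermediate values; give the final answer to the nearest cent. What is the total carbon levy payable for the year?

January 1 – September 20, 2009: 2,395 tonnes at $32.59/tonne → $78053.05
September 21 – December 31, 2009: 3,094 tonnes at $12.28/tonne → $37994.32

$116047.37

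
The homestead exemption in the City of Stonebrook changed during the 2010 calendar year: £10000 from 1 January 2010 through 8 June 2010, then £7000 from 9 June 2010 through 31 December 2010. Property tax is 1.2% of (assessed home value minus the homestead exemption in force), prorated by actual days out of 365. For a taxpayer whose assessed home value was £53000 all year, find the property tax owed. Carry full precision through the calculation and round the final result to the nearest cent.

£536.32

1 January – 8 June 2010: 159 days, exemption £10000 → (£53000 − £10000) × 1.2% × 159/365 = £224.7781
9 June – 31 December 2010: 206 days, exemption £7000 → (£53000 − £7000) × 1.2% × 206/365 = £311.5397
Total = £536.3178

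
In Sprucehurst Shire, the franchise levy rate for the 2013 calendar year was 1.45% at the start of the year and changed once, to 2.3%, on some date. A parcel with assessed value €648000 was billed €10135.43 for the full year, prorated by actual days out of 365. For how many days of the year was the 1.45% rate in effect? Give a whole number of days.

316 days

Let d = days at the first rate; then 365 − d days at the second rate.
€648000 × [1.45%·d + 2.3%·(365−d)] / 365 = €10135.43
Solving gives d = 316, so the new rate took effect on November 13, 2013.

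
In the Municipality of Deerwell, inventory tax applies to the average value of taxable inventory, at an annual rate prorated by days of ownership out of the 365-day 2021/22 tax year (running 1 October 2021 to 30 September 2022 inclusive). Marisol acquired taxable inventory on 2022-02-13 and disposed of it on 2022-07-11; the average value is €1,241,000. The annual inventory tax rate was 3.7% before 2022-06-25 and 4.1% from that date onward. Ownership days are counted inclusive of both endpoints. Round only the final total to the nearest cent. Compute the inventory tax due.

€18,975.40

2022-02-13 to 2022-06-24: 132 days at 3.7% → €1,241,000 × 3.7% × 132/365 = €16,605.6000
2022-06-25 to 2022-07-11: 17 days at 4.1% → €1,241,000 × 4.1% × 17/365 = €2,369.8000
Total = €18,975.4000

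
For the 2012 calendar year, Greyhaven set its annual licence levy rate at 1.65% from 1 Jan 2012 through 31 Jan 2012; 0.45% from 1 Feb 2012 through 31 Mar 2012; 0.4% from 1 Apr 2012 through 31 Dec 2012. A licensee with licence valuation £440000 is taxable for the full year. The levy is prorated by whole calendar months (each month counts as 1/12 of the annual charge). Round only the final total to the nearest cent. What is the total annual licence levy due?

1 Jan – 31 Jan 2012: 1 month at 1.65% → £440000 × 1.65% × 1/12 = £605.0000
1 Feb – 31 Mar 2012: 2 months at 0.45% → £440000 × 0.45% × 2/12 = £330.0000
1 Apr – 31 Dec 2012: 9 months at 0.4% → £440000 × 0.4% × 9/12 = £1320.0000
Total = £2255.0000

£2255.00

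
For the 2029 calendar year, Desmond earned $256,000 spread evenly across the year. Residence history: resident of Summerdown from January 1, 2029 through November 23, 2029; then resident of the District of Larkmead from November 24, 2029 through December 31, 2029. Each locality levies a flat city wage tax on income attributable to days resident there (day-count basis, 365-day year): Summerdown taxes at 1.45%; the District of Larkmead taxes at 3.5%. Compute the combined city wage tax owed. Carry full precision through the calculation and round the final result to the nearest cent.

Summerdown, January 1 – November 23, 2029: 327 days → $256,000 × 1.45% × 327/365 = $3,325.5452
The District of Larkmead, November 24 – December 31, 2029: 38 days → $256,000 × 3.5% × 38/365 = $932.8219
Total = $4,258.3671

$4,258.37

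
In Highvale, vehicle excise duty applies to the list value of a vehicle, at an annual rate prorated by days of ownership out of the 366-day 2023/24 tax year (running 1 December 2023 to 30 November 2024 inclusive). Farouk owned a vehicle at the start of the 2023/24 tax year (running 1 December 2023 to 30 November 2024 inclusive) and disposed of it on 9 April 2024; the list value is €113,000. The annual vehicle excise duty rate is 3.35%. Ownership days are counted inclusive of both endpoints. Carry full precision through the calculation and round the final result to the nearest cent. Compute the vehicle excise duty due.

€1,354.92

Days held (1 December 2023 – 9 April 2024): 131 out of 366
Tax = €113,000 × 3.35% × 131/366 = €1,354.9194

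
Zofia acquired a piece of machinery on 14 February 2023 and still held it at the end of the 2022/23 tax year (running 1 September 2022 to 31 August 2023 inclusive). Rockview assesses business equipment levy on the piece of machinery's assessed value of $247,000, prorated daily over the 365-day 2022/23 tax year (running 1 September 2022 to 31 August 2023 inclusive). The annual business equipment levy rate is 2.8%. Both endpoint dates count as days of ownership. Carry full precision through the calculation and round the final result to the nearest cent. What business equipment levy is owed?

$3,770.64

Days held (14 February – 31 August 2023): 199 out of 365
Tax = $247,000 × 2.8% × 199/365 = $3,770.6411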